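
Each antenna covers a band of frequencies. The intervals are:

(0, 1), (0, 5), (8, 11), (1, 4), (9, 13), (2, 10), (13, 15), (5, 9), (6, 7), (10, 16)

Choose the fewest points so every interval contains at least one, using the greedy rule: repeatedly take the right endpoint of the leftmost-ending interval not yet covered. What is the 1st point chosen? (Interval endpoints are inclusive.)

1

Sorted: [0,1] [1,4] [0,5] [6,7] [5,9] [2,10] [8,11] [9,13] [13,15] [10,16]
{[0,1],[1,4],[0,5]} hit by 1; {[6,7],[5,9],[2,10]} hit by 7; {[8,11],[9,13]} hit by 11; {[13,15],[10,16]} hit by 15.
Points: 1, 7, 11, 15 (4 total).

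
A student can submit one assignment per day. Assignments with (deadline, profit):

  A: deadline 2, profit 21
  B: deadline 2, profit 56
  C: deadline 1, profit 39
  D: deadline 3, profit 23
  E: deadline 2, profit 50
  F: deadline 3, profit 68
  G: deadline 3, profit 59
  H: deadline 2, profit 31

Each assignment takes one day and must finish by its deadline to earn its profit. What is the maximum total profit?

Sort by profit descending; place each in the latest free slot ≤ its deadline.
By profit: F(d3,68), G(d3,59), B(d2,56), E(d2,50), C(d1,39), H(d2,31), D(d3,23), A(d2,21)
F→slot 3; G→slot 2; B→slot 1; E skipped; C skipped; H skipped; D skipped; A skipped.
Profit = 56 + 59 + 68 = 183

183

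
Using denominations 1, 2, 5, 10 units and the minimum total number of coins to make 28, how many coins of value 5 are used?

1

Use the largest denomination that fits, subtract, and repeat.
28 = 2×10 + 1×5 + 1×2 + 1×1
Count of 5: 1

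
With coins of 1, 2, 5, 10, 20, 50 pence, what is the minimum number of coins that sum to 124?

Greedy: take as many of the largest coin as possible, then repeat with the remainder.
124 − 2×50→24 − 1×20→4 − 2×2→0
Total coins = 2 + 1 + 2 = 5

5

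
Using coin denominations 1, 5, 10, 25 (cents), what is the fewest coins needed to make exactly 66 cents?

Use the largest denomination that fits, subtract, and repeat.
66 − 2×25→16 − 1×10→6 − 1×5→1 − 1×1→0
Total coins = 2 + 1 + 1 + 1 = 5

5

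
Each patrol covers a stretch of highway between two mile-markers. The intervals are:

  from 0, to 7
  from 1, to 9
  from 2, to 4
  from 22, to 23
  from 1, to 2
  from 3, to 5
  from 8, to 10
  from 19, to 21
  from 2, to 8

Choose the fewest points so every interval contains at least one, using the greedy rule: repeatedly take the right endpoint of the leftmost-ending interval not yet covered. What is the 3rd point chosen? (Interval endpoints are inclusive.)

10

Process intervals by earliest right end; each time one isn't hit yet, stab at its right endpoint.
By right end: [1,2]  [2,4]  [3,5]  [0,7]  [2,8]  [1,9]  [8,10]  [19,21]  [22,23]
[1,2] uncovered → point at 2; [3,5] uncovered → point at 5; [8,10] uncovered → point at 10; [19,21] uncovered → point at 21; [22,23] uncovered → point at 23.
Points: 2, 5, 10, 21, 23 (5 total).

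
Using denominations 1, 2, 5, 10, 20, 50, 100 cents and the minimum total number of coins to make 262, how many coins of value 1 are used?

Use the largest denomination that fits, subtract, and repeat.
262 = 2×100 + 1×50 + 1×10 + 1×2
Count of 1: 0

0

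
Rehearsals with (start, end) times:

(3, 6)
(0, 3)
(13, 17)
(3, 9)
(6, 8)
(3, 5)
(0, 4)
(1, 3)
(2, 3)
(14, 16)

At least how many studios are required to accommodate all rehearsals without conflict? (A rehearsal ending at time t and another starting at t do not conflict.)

Events (time:±→running): 0:+→1 0:+→2 1:+→3 2:+→4 … peak 4.

4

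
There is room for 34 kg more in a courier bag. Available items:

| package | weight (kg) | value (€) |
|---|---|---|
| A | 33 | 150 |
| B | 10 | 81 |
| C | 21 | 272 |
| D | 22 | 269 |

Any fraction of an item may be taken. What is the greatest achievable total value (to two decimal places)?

Greedy by value/weight ratio, highest first.
Order: C (272/21=12.95) > D (269/22=12.23) > B (81/10=8.10) > A (150/33=4.55)
Fill: take C (21 @ 272) → take 13/22 of D → 158.95; 34/34 used.
Total value = 430.95

430.95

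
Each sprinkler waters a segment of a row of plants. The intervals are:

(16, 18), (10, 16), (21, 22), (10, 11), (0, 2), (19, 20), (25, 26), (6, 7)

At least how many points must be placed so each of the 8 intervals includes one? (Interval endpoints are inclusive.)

7

By right end: [0,2]  [6,7]  [10,11]  [10,16]  [16,18]  [19,20]  [21,22]  [25,26]
[0,2] uncovered → point at 2; [6,7] uncovered → point at 7; [10,11] uncovered → point at 11; [16,18] uncovered → point at 18; [19,20] uncovered → point at 20; [21,22] uncovered → point at 22; [25,26] uncovered → point at 26.
Points: 2, 7, 11, 18, 20, 22, 26 (7 total).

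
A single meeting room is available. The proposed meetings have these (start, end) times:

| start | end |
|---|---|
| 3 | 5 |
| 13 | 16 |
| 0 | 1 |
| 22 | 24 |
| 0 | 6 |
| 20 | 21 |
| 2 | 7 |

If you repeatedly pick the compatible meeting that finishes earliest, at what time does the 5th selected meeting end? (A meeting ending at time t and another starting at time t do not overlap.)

By end time: (0,1), (3,5), (0,6), (2,7), (13,16), (20,21), (22,24).
Pick (0,1); next start ≥ 1 → (3,5); next start ≥ 5 → (13,16); next start ≥ 16 → (20,21); next start ≥ 21 → (22,24).
Selected: (0,1) (3,5) (13,16) (20,21) (22,24)

24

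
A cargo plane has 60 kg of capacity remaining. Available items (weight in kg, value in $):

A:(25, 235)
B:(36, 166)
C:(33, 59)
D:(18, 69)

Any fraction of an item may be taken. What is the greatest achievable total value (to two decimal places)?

396.39

Sort by value per unit weight and fill in that order.
Order: A (235/25=9.40) > B (166/36=4.61) > D (69/18=3.83) > C (59/33=1.79)
Fill: take A (25 @ 235) → take 35/36 of B → 161.39; 60/60 used.
Total value = 396.39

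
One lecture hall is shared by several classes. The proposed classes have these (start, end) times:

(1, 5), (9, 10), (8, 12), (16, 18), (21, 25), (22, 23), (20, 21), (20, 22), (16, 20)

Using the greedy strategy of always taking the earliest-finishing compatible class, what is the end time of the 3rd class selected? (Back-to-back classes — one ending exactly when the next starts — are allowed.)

18

Greedy by earliest finish: after sorting by end time, pick each interval compatible with the last pick.
Sorted by end: (1,5)  (9,10)  (8,12)  (16,18)  (16,20)  (20,21)  (20,22)  (22,23)  (21,25)
take (1,5); take (9,10); take (16,18); take (20,21); skip (20,22); take (22,23).
Selected: (1,5) (9,10) (16,18) (20,21) (22,23)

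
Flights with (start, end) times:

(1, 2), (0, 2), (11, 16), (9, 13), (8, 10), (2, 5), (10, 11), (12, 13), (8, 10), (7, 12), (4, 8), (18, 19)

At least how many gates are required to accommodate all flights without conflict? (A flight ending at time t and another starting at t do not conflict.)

4

Events (time:±→running): 0:+→1 1:+→2 2:-→1 2:-→0 2:+→1 4:+→2 5:-→1 7:+→2 8:-→1 8:+→2 8:+→3 9:+→4 … peak 4.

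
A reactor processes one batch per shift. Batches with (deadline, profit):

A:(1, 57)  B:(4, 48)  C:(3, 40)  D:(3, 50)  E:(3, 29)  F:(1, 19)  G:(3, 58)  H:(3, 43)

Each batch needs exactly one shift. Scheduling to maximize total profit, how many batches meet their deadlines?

Sort by profit descending; place each in the latest free slot ≤ its deadline.
Profit order: G=58 A=57 D=50 B=48 H=43 C=40 E=29 F=19
Assign: G→slot 3, A→slot 1, D→slot 2, B→slot 4, H skipped, C skipped, E skipped, F skipped.
Slots: [1:A] [2:D] [3:G] [4:B]
4 of 8 scheduled.

4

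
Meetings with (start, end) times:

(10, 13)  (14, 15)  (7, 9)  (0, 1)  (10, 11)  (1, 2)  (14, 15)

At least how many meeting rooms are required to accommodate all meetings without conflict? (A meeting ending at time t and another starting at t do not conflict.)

Count concurrent intervals with a sweep; the peak is the room count.
Events (time:±→running): 0:+→1 1:-→0 1:+→1 2:-→0 7:+→1 9:-→0 10:+→1 10:+→2 … peak 2.

2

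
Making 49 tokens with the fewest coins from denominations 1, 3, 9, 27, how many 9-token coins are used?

Greedy: take as many of the largest coin as possible, then repeat with the remainder.
49 = 1×27 + 2×9 + 1×3 + 1×1
Count of 9: 2

2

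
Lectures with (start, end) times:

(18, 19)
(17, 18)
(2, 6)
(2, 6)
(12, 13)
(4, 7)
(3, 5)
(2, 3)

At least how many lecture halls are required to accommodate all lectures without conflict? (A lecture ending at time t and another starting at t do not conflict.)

Events (time:±→running): 2:+→1 2:+→2 2:+→3 3:-→2 3:+→3 4:+→4 … peak 4.

4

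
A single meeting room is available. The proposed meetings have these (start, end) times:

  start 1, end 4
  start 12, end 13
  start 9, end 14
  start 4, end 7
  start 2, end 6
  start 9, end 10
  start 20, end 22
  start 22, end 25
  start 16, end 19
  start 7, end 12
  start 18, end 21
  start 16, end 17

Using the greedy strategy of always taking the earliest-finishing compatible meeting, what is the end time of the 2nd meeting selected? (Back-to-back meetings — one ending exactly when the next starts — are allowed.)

7

By end time: (1,4), (2,6), (4,7), (9,10), (7,12), (12,13), (9,14), (16,17), (16,19), (18,21), (20,22), (22,25).
Pick (1,4); next start ≥ 4 → (4,7); next start ≥ 7 → (9,10); next start ≥ 10 → (12,13); next start ≥ 13 → (16,17); next start ≥ 17 → (18,21); next start ≥ 21 → (22,25).
Selected: (1,4) (4,7) (9,10) (12,13) (16,17) (18,21) (22,25)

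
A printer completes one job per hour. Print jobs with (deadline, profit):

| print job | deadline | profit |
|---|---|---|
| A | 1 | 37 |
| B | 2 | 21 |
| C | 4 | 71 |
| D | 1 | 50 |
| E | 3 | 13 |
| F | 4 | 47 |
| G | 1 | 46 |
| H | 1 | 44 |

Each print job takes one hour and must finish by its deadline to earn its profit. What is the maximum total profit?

189

Profit order: C=71 D=50 F=47 G=46 H=44 A=37 B=21 E=13
Assign: C→slot 4, D→slot 1, F→slot 3, G skipped, H skipped, A skipped, B→slot 2, E skipped.
Slots: [1:D] [2:B] [3:F] [4:C]
Profit = 50 + 21 + 47 + 71 = 189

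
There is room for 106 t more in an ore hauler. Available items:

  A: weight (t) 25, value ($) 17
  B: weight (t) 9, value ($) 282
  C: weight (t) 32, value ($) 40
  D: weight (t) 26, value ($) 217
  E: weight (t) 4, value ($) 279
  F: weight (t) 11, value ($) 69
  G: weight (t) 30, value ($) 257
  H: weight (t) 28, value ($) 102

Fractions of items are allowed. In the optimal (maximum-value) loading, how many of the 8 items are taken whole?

5

Ratios (sorted): E 69.75, B 31.33, G 8.57, D 8.35, F 6.27, H 3.64, C 1.25, A 0.68
take E (4 @ 279); take B (9 @ 282); take G (30 @ 257); take D (26 @ 217); take F (11 @ 69); take 26/28 of H → 94.71. Capacity used 106/106.
5 item(s) taken whole; one partial (take 26/28 of H).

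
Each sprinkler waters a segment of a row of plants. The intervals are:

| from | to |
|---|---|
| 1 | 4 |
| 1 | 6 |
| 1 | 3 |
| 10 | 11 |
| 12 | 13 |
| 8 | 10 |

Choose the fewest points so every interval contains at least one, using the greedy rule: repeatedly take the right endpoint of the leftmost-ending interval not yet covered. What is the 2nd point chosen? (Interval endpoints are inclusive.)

10

Sorted: [1,3] [1,4] [1,6] [8,10] [10,11] [12,13]
{[1,3],[1,4],[1,6]} hit by 3; {[8,10],[10,11]} hit by 10; {[12,13]} hit by 13.
Points: 3, 10, 13 (3 total).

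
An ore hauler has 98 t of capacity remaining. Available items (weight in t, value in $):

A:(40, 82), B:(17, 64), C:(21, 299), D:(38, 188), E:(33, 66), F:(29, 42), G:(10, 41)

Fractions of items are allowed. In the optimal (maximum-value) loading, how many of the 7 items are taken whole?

Sort by value per unit weight and fill in that order.
Ratios (sorted): C 14.24, D 4.95, G 4.10, B 3.76, A 2.05, E 2.00, F 1.45
take C (21 @ 299); take D (38 @ 188); take G (10 @ 41); take B (17 @ 64); take 12/40 of A → 24.60. Capacity used 98/98.
4 item(s) taken whole; one partial (take 12/40 of A).

4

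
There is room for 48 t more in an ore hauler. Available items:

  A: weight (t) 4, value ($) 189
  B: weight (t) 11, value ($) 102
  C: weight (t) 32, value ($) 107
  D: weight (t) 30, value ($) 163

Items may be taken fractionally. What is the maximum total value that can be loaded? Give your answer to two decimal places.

464.03

Greedy by value/weight ratio, highest first.
Order: A (189/4=47.25) > B (102/11=9.27) > D (163/30=5.43) > C (107/32=3.34)
Fill: take A (4 @ 189) → take B (11 @ 102) → take D (30 @ 163) → take 3/32 of C → 10.03; 48/48 used.
Total value = 464.03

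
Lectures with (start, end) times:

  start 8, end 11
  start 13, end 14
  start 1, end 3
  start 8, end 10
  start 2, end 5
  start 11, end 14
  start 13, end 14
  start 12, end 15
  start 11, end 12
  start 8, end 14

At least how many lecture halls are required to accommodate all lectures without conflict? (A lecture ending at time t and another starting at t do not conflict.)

Events (time:±→running): 1:+→1 2:+→2 3:-→1 5:-→0 8:+→1 8:+→2 8:+→3 10:-→2 11:-→1 11:+→2 11:+→3 12:-→2 12:+→3 13:+→4 13:+→5 … peak 5.

5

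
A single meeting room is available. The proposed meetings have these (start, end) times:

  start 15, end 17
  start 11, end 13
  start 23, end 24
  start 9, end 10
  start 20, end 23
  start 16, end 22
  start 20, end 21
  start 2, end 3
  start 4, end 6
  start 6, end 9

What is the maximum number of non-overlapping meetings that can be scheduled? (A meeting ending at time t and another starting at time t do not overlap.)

Sort by end time and greedily take each interval whose start is ≥ the last chosen end.
Sorted by end: (2,3)  (4,6)  (6,9)  (9,10)  (11,13)  (15,17)  (20,21)  (16,22)  (20,23)  (23,24)
take (2,3); take (4,6); take (6,9); take (9,10); take (11,13); take (15,17); take (20,21); skip (20,23); take (23,24).
Selected 8 meetings.

8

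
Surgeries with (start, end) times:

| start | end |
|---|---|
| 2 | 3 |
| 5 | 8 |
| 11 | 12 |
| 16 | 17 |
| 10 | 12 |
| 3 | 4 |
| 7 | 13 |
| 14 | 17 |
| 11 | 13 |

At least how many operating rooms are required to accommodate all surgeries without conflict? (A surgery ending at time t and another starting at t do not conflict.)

Events (time:±→running): 2:+→1 3:-→0 3:+→1 4:-→0 5:+→1 7:+→2 8:-→1 10:+→2 11:+→3 11:+→4 … peak 4.

4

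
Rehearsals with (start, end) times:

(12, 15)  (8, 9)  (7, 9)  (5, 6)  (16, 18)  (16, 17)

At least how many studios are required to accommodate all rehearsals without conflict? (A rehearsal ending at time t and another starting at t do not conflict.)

starts: [5, 7, 8, 12, 16, 16]
ends:   [6, 9, 9, 15, 17, 18]
s5→1 e6→0 s7→1 s8→2  — peak 2.

2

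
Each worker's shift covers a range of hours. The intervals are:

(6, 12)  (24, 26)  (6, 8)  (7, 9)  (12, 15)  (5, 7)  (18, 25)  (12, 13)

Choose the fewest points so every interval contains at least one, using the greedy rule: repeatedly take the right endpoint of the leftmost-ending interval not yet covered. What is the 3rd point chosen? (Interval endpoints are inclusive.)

25

By right end: [5,7]  [6,8]  [7,9]  [6,12]  [12,13]  [12,15]  [18,25]  [24,26]
[5,7] uncovered → point at 7; [12,13] uncovered → point at 13; [18,25] uncovered → point at 25.
Points: 7, 13, 25 (3 total).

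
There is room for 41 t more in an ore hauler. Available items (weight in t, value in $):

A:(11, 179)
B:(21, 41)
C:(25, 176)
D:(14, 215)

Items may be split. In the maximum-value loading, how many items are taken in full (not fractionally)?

Greedy by value/weight ratio, highest first.
Ratios (sorted): A 16.27, D 15.36, C 7.04, B 1.95
take A (11 @ 179); take D (14 @ 215); take 16/25 of C → 112.64. Capacity used 41/41.
2 item(s) taken whole; one partial (take 16/25 of C).

2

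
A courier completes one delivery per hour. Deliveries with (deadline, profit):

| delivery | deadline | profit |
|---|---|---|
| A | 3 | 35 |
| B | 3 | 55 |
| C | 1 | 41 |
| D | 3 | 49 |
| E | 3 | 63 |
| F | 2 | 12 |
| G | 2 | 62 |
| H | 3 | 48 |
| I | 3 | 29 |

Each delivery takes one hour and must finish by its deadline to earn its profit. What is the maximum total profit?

180

Sort by profit descending; place each in the latest free slot ≤ its deadline.
By profit: E(d3,63), G(d2,62), B(d3,55), D(d3,49), H(d3,48), C(d1,41), A(d3,35), I(d3,29), F(d2,12)
E→slot 3; G→slot 2; B→slot 1; D skipped; H skipped; C skipped; A skipped; I skipped; F skipped.
Profit = 55 + 62 + 63 = 180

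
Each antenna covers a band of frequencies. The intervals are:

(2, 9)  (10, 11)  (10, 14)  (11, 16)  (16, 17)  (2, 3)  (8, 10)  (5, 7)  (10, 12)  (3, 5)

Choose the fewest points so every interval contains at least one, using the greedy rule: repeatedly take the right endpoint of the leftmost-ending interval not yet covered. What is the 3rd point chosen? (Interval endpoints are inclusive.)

10

Process intervals by earliest right end; each time one isn't hit yet, stab at its right endpoint.
Sorted: [2,3] [3,5] [5,7] [2,9] [8,10] [10,11] [10,12] [10,14] [11,16] [16,17]
{[2,3],[3,5]} hit by 3; {[5,7],[2,9]} hit by 7; {[8,10],[10,11],[10,12],[10,14]} hit by 10; {[11,16],[16,17]} hit by 16.
Points: 3, 7, 10, 16 (4 total).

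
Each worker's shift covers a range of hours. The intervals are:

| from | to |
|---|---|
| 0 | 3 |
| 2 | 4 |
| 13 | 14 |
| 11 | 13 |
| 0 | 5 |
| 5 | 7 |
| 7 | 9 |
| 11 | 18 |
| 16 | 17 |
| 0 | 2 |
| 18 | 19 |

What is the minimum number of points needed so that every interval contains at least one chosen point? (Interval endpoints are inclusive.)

5

Sorted: [0,2] [0,3] [2,4] [0,5] [5,7] [7,9] [11,13] [13,14] [16,17] [11,18] [18,19]
{[0,2],[0,3],[2,4],[0,5]} hit by 2; {[5,7],[7,9]} hit by 7; {[11,13],[13,14]} hit by 13; {[16,17],[11,18]} hit by 17; {[18,19]} hit by 19.
Points: 2, 7, 13, 17, 19 (5 total).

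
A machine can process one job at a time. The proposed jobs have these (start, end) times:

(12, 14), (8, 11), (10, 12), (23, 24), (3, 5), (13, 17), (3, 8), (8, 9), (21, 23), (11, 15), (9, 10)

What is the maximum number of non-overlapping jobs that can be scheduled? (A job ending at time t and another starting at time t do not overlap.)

7

Sort by end time and greedily take each interval whose start is ≥ the last chosen end.
By end time: (3,5), (3,8), (8,9), (9,10), (8,11), (10,12), (12,14), (11,15), (13,17), (21,23), (23,24).
Pick (3,5); next start ≥ 5 → (8,9); next start ≥ 9 → (9,10); next start ≥ 10 → (10,12); next start ≥ 12 → (12,14); next start ≥ 14 → (21,23); next start ≥ 23 → (23,24).
Selected 7 jobs.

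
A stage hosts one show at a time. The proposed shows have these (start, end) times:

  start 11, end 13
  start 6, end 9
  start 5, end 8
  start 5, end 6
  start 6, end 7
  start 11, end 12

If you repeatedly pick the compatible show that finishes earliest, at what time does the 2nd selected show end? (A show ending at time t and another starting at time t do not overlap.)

Greedy by earliest finish: after sorting by end time, pick each interval compatible with the last pick.
By end time: (5,6), (6,7), (5,8), (6,9), (11,12), (11,13).
Pick (5,6); next start ≥ 6 → (6,7); next start ≥ 7 → (11,12).
Selected: (5,6) (6,7) (11,12)

7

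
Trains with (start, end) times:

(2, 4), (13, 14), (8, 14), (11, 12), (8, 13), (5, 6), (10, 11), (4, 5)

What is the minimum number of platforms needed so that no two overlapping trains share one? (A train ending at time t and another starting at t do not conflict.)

3

The answer is the maximum number of intervals overlapping at any instant.
starts: [2, 4, 5, 8, 8, 10, 11, 13]
ends:   [4, 5, 6, 11, 12, 13, 14, 14]
s2→1 e4→0 s4→1 e5→0 s5→1 e6→0 s8→1 s8→2 s10→3  — peak 3.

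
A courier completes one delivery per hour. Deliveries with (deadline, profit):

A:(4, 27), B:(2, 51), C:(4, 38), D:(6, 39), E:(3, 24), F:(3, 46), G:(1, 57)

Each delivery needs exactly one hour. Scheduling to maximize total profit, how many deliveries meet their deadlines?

5

Sort by profit descending; place each in the latest free slot ≤ its deadline.
Profit order: G=57 B=51 F=46 D=39 C=38 A=27 E=24
Assign: G→slot 1, B→slot 2, F→slot 3, D→slot 6, C→slot 4, A skipped, E skipped.
Slots: [1:G] [2:B] [3:F] [4:C] [6:D]
5 of 7 scheduled.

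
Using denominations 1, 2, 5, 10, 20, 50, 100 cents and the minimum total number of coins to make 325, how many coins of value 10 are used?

Use the largest denomination that fits, subtract, and repeat.
325 − 3×100→25 − 1×20→5 − 1×5→0
Count of 10: 0

0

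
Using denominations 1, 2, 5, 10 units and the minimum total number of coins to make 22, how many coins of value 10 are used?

22 − 2×10→2 − 1×2→0
Count of 10: 2

2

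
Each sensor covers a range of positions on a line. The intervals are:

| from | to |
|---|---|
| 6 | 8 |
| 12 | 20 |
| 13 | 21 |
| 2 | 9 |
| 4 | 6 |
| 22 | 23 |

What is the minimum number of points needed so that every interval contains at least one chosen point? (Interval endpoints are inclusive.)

Process intervals by earliest right end; each time one isn't hit yet, stab at its right endpoint.
Sorted: [4,6] [6,8] [2,9] [12,20] [13,21] [22,23]
{[4,6],[6,8],[2,9]} hit by 6; {[12,20],[13,21]} hit by 20; {[22,23]} hit by 23.
Points: 6, 20, 23 (3 total).

3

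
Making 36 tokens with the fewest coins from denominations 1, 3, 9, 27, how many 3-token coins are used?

Use the largest denomination that fits, subtract, and repeat.
36 − 1×27→9 − 1×9→0
Count of 3: 0

0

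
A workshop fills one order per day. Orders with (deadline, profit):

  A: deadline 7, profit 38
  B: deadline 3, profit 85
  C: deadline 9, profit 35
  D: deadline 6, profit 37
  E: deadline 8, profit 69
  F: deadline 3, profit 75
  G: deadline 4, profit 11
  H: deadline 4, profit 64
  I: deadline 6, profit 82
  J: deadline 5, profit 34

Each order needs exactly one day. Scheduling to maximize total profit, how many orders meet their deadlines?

By profit: B(d3,85), I(d6,82), F(d3,75), E(d8,69), H(d4,64), A(d7,38), D(d6,37), C(d9,35), J(d5,34), G(d4,11)
B→slot 3; I→slot 6; F→slot 2; E→slot 8; H→slot 4; A→slot 7; D→slot 5; C→slot 9; J→slot 1; G skipped.
9 of 10 scheduled.

9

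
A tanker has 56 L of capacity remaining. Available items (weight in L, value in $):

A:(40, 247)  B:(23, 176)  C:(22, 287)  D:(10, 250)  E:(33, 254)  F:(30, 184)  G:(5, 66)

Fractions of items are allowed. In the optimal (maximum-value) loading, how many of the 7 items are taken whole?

3

Greedy by value/weight ratio, highest first.
Order: D (250/10=25.00) > G (66/5=13.20) > C (287/22=13.05) > E (254/33=7.70) > B (176/23=7.65) > A (247/40=6.17) > F (184/30=6.13)
Fill: take D (10 @ 250) → take G (5 @ 66) → take C (22 @ 287) → take 19/33 of E → 146.24; 56/56 used.
3 item(s) taken whole; one partial (take 19/33 of E).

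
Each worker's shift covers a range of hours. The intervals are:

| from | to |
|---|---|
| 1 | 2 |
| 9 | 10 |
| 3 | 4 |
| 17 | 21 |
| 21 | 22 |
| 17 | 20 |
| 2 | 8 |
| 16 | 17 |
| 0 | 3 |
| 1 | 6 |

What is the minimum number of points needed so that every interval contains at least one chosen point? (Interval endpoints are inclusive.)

Sorted: [1,2] [0,3] [3,4] [1,6] [2,8] [9,10] [16,17] [17,20] [17,21] [21,22]
{[1,2],[0,3]} hit by 2; {[3,4],[1,6],[2,8]} hit by 4; {[9,10]} hit by 10; {[16,17],[17,20],[17,21]} hit by 17; {[21,22]} hit by 22.
Points: 2, 4, 10, 17, 22 (5 total).

5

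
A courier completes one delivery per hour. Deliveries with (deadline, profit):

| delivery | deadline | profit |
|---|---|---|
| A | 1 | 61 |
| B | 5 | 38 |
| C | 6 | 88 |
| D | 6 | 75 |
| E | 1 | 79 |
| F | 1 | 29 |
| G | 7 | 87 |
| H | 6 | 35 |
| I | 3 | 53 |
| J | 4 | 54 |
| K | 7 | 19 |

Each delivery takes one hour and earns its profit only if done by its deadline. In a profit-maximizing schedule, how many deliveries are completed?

7

Take jobs in profit order; each goes to the latest open slot no later than its deadline.
By profit: C(d6,88), G(d7,87), E(d1,79), D(d6,75), A(d1,61), J(d4,54), I(d3,53), B(d5,38), H(d6,35), F(d1,29), K(d7,19)
C→slot 6; G→slot 7; E→slot 1; D→slot 5; A skipped; J→slot 4; I→slot 3; B→slot 2; H skipped; F skipped; K skipped.
7 of 11 scheduled.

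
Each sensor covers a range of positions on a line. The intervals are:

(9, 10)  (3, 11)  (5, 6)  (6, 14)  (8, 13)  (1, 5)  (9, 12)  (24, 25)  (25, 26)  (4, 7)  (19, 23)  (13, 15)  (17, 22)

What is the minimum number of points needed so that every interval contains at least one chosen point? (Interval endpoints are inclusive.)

By right end: [1,5]  [5,6]  [4,7]  [9,10]  [3,11]  [9,12]  [8,13]  [6,14]  [13,15]  [17,22]  [19,23]  [24,25]  [25,26]
[1,5] uncovered → point at 5; [9,10] uncovered → point at 10; [13,15] uncovered → point at 15; [17,22] uncovered → point at 22; [24,25] uncovered → point at 25.
Points: 5, 10, 15, 22, 25 (5 total).

5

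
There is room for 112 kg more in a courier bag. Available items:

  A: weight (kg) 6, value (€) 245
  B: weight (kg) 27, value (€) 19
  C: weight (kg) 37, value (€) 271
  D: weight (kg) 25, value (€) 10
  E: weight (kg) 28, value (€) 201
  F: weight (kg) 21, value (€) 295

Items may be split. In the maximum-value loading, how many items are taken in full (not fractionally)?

Ratios (sorted): A 40.83, F 14.05, C 7.32, E 7.18, B 0.70, D 0.40
take A (6 @ 245); take F (21 @ 295); take C (37 @ 271); take E (28 @ 201); take 20/27 of B → 14.07. Capacity used 112/112.
4 item(s) taken whole; one partial (take 20/27 of B).

4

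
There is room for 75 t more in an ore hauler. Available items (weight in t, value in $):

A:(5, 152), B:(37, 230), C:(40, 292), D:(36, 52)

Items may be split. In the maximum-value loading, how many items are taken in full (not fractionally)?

Greedy by value/weight ratio, highest first.
Ratios (sorted): A 30.40, C 7.30, B 6.22, D 1.44
take A (5 @ 152); take C (40 @ 292); take 30/37 of B → 186.49. Capacity used 75/75.
2 item(s) taken whole; one partial (take 30/37 of B).

2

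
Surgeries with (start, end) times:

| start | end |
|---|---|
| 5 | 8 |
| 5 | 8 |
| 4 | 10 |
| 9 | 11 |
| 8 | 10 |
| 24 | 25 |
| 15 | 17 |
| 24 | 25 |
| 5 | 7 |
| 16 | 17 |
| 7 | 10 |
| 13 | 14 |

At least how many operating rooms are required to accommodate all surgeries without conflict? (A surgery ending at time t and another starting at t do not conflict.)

4

The answer is the maximum number of intervals overlapping at any instant.
starts: [4, 5, 5, 5, 7, 8, 9, 13, 15, 16, 24, 24]
ends:   [7, 8, 8, 10, 10, 10, 11, 14, 17, 17, 25, 25]
s4→1 s5→2 s5→3 s5→4  — peak 4.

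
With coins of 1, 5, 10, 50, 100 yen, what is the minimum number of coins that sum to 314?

8

314 = 3×100 + 1×10 + 4×1
Total coins = 3 + 1 + 4 = 8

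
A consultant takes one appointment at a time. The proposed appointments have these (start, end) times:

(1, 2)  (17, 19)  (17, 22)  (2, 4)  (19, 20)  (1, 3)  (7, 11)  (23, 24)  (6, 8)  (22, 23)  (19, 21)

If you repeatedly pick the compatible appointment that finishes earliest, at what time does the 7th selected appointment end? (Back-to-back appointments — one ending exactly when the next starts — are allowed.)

Greedy by earliest finish: after sorting by end time, pick each interval compatible with the last pick.
By end time: (1,2), (1,3), (2,4), (6,8), (7,11), (17,19), (19,20), (19,21), (17,22), (22,23), (23,24).
Pick (1,2); next start ≥ 2 → (2,4); next start ≥ 4 → (6,8); next start ≥ 8 → (17,19); next start ≥ 19 → (19,20); next start ≥ 20 → (22,23); next start ≥ 23 → (23,24).
Selected: (1,2) (2,4) (6,8) (17,19) (19,20) (22,23) (23,24)

24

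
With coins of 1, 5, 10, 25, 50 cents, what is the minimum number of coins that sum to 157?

6

Use the largest denomination that fits, subtract, and repeat.
157 − 3×50→7 − 1×5→2 − 2×1→0
Total coins = 3 + 1 + 2 = 6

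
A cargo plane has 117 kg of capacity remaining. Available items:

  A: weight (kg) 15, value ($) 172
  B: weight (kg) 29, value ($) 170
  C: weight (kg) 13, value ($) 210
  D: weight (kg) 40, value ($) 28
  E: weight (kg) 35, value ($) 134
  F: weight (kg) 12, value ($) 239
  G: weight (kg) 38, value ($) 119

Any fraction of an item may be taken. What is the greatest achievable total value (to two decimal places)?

965.71

Order: F (239/12=19.92) > C (210/13=16.15) > A (172/15=11.47) > B (170/29=5.86) > E (134/35=3.83) > G (119/38=3.13) > D (28/40=0.70)
Fill: take F (12 @ 239) → take C (13 @ 210) → take A (15 @ 172) → take B (29 @ 170) → take E (35 @ 134) → take 13/38 of G → 40.71; 117/117 used.
Total value = 965.71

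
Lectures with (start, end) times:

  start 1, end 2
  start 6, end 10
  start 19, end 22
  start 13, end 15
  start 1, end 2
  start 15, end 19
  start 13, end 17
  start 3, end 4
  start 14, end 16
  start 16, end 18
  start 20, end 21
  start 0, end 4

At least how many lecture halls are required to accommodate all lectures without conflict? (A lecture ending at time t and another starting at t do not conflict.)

3

Events (time:±→running): 0:+→1 1:+→2 1:+→3 … peak 3.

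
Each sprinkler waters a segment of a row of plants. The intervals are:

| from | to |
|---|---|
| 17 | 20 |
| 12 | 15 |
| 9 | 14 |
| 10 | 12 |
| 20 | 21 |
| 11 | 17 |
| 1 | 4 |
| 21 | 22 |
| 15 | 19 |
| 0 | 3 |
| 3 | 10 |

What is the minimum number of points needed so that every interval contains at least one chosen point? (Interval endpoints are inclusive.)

4

By right end: [0,3]  [1,4]  [3,10]  [10,12]  [9,14]  [12,15]  [11,17]  [15,19]  [17,20]  [20,21]  [21,22]
[0,3] uncovered → point at 3; [10,12] uncovered → point at 12; [15,19] uncovered → point at 19; [20,21] uncovered → point at 21.
Points: 3, 12, 19, 21 (4 total).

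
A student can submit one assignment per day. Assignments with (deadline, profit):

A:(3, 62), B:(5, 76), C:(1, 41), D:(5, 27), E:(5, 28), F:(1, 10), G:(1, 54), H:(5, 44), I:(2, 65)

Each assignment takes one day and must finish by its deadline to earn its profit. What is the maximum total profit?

Take jobs in profit order; each goes to the latest open slot no later than its deadline.
By profit: B(d5,76), I(d2,65), A(d3,62), G(d1,54), H(d5,44), C(d1,41), E(d5,28), D(d5,27), F(d1,10)
B→slot 5; I→slot 2; A→slot 3; G→slot 1; H→slot 4; C skipped; E skipped; D skipped; F skipped.
Profit = 54 + 65 + 62 + 44 + 76 = 301

301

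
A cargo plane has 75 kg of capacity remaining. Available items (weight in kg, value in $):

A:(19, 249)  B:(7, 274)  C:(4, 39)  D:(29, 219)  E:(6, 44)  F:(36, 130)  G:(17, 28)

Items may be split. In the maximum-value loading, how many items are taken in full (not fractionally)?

Greedy by value/weight ratio, highest first.
Order: B (274/7=39.14) > A (249/19=13.11) > C (39/4=9.75) > D (219/29=7.55) > E (44/6=7.33) > F (130/36=3.61) > G (28/17=1.65)
Fill: take B (7 @ 274) → take A (19 @ 249) → take C (4 @ 39) → take D (29 @ 219) → take E (6 @ 44) → take 10/36 of F → 36.11; 75/75 used.
5 item(s) taken whole; one partial (take 10/36 of F).

5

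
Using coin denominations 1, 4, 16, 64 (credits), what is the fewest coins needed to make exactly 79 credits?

Use the largest denomination that fits, subtract, and repeat.
79 − 1×64→15 − 3×4→3 − 3×1→0
Total coins = 1 + 3 + 3 = 7

7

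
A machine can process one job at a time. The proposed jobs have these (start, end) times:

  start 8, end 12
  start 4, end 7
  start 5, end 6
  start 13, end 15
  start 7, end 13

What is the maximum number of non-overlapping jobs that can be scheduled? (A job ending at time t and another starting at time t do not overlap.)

Greedy by earliest finish: after sorting by end time, pick each interval compatible with the last pick.
Sorted by end: (5,6)  (4,7)  (8,12)  (7,13)  (13,15)
take (5,6); take (8,12); take (13,15).
Selected 3 jobs.

3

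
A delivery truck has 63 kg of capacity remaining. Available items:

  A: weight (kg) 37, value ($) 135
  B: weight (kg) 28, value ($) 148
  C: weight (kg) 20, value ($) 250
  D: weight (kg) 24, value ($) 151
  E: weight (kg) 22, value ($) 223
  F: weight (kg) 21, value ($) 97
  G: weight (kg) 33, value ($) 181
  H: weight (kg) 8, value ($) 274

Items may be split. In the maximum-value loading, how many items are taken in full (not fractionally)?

3

Order: H (274/8=34.25) > C (250/20=12.50) > E (223/22=10.14) > D (151/24=6.29) > G (181/33=5.48) > B (148/28=5.29) > F (97/21=4.62) > A (135/37=3.65)
Fill: take H (8 @ 274) → take C (20 @ 250) → take E (22 @ 223) → take 13/24 of D → 81.79; 63/63 used.
3 item(s) taken whole; one partial (take 13/24 of D).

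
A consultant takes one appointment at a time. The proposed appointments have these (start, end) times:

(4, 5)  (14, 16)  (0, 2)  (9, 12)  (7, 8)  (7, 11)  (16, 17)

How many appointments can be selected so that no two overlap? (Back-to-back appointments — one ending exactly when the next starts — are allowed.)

6

Greedy by earliest finish: after sorting by end time, pick each interval compatible with the last pick.
By end time: (0,2), (4,5), (7,8), (7,11), (9,12), (14,16), (16,17).
Pick (0,2); next start ≥ 2 → (4,5); next start ≥ 5 → (7,8); next start ≥ 8 → (9,12); next start ≥ 12 → (14,16); next start ≥ 16 → (16,17).
Selected 6 appointments.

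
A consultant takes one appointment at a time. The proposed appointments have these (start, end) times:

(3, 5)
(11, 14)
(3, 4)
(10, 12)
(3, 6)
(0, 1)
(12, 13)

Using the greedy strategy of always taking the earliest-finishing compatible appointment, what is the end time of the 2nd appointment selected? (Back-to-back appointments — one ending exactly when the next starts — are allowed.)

Sorted by end: (0,1)  (3,4)  (3,5)  (3,6)  (10,12)  (12,13)  (11,14)
take (0,1); take (3,4); take (10,12); take (12,13).
Selected: (0,1) (3,4) (10,12) (12,13)

4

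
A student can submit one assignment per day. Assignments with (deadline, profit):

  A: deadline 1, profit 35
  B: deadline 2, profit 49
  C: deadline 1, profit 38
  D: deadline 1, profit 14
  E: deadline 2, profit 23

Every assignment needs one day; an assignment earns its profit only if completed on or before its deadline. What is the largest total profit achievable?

By profit: B(d2,49), C(d1,38), A(d1,35), E(d2,23), D(d1,14)
B→slot 2; C→slot 1; A skipped; E skipped; D skipped.
Profit = 38 + 49 = 87

87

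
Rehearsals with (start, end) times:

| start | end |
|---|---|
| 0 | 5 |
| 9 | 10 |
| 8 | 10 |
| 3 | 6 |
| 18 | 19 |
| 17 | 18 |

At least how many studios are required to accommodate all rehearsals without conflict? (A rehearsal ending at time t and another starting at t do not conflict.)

Count concurrent intervals with a sweep; the peak is the room count.
Events (time:±→running): 0:+→1 3:+→2 … peak 2.

2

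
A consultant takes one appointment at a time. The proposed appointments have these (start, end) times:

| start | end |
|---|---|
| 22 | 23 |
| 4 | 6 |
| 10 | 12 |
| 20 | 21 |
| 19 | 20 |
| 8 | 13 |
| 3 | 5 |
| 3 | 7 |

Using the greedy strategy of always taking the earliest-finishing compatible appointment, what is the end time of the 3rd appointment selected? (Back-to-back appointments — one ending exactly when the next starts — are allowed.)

Sort by end time and greedily take each interval whose start is ≥ the last chosen end.
By end time: (3,5), (4,6), (3,7), (10,12), (8,13), (19,20), (20,21), (22,23).
Pick (3,5); next start ≥ 5 → (10,12); next start ≥ 12 → (19,20); next start ≥ 20 → (20,21); next start ≥ 21 → (22,23).
Selected: (3,5) (10,12) (19,20) (20,21) (22,23)

20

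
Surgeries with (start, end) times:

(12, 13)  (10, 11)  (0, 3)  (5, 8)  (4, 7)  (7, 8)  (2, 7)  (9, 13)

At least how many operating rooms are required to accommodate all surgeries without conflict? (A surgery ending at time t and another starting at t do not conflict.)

Count concurrent intervals with a sweep; the peak is the room count.
starts: [0, 2, 4, 5, 7, 9, 10, 12]
ends:   [3, 7, 7, 8, 8, 11, 13, 13]
s0→1 s2→2 e3→1 s4→2 s5→3  — peak 3.

3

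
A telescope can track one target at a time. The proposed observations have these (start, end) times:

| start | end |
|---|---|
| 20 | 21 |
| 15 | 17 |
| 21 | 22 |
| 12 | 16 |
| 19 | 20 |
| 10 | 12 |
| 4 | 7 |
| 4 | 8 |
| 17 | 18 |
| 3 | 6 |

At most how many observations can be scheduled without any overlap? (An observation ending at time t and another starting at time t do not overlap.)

By end time: (3,6), (4,7), (4,8), (10,12), (12,16), (15,17), (17,18), (19,20), (20,21), (21,22).
Pick (3,6); next start ≥ 6 → (10,12); next start ≥ 12 → (12,16); next start ≥ 16 → (17,18); next start ≥ 18 → (19,20); next start ≥ 20 → (20,21); next start ≥ 21 → (21,22).
Selected 7 observations.

7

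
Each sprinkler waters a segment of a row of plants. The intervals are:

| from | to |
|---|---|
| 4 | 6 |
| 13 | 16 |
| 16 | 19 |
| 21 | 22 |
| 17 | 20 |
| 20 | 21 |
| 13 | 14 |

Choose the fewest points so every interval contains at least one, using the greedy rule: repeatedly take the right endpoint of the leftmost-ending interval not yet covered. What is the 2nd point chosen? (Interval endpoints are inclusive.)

By right end: [4,6]  [13,14]  [13,16]  [16,19]  [17,20]  [20,21]  [21,22]
[4,6] uncovered → point at 6; [13,14] uncovered → point at 14; [16,19] uncovered → point at 19; [20,21] uncovered → point at 21.
Points: 6, 14, 19, 21 (4 total).

14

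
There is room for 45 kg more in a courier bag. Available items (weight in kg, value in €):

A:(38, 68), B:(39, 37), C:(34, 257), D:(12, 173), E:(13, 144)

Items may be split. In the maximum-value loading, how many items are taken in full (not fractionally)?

2

Sort by value per unit weight and fill in that order.
Order: D (173/12=14.42) > E (144/13=11.08) > C (257/34=7.56) > A (68/38=1.79) > B (37/39=0.95)
Fill: take D (12 @ 173) → take E (13 @ 144) → take 20/34 of C → 151.18; 45/45 used.
2 item(s) taken whole; one partial (take 20/34 of C).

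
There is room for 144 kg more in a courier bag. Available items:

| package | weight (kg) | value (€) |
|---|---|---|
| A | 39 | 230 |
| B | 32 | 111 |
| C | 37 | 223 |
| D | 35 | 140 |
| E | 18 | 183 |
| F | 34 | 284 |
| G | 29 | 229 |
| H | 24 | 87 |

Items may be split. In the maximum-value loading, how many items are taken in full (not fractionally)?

Sort by value per unit weight and fill in that order.
Ratios (sorted): E 10.17, F 8.35, G 7.90, C 6.03, A 5.90, D 4.00, H 3.62, B 3.47
take E (18 @ 183); take F (34 @ 284); take G (29 @ 229); take C (37 @ 223); take 26/39 of A → 153.33. Capacity used 144/144.
4 item(s) taken whole; one partial (take 26/39 of A).

4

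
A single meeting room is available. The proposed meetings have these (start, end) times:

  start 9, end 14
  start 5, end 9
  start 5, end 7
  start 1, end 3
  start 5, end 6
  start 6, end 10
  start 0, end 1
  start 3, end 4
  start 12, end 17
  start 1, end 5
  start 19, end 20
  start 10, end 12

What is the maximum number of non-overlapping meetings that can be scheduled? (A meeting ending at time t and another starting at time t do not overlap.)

By end time: (0,1), (1,3), (3,4), (1,5), (5,6), (5,7), (5,9), (6,10), (10,12), (9,14), (12,17), (19,20).
Pick (0,1); next start ≥ 1 → (1,3); next start ≥ 3 → (3,4); next start ≥ 4 → (5,6); next start ≥ 6 → (6,10); next start ≥ 10 → (10,12); next start ≥ 12 → (12,17); next start ≥ 17 → (19,20).
Selected 8 meetings.

8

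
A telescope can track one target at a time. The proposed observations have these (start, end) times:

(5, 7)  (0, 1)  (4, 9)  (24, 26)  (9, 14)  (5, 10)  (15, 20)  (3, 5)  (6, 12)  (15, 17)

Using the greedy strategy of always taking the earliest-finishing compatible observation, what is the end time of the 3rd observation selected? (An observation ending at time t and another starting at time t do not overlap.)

7

By end time: (0,1), (3,5), (5,7), (4,9), (5,10), (6,12), (9,14), (15,17), (15,20), (24,26).
Pick (0,1); next start ≥ 1 → (3,5); next start ≥ 5 → (5,7); next start ≥ 7 → (9,14); next start ≥ 14 → (15,17); next start ≥ 17 → (24,26).
Selected: (0,1) (3,5) (5,7) (9,14) (15,17) (24,26)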